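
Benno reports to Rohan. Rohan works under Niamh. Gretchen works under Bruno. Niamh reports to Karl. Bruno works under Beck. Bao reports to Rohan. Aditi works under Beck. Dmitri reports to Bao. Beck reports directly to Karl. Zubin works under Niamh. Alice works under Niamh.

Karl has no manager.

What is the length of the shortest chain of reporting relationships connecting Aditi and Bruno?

Aditi is 1 level below Beck, and Bruno is 1 level below Beck (their lowest common manager). The shortest path runs up from Aditi to Beck and back down to Bruno: 1 + 1 = 2 links.

2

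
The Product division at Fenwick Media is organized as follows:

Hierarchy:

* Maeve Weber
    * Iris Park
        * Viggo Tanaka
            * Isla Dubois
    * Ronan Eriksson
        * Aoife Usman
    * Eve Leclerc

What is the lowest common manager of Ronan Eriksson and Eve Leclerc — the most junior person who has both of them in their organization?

Maeve Weber

Ronan Eriksson's chain of managers is Maeve Weber. Eve Leclerc's chain of managers is Maeve Weber. The first manager that appears in both chains is Maeve Weber.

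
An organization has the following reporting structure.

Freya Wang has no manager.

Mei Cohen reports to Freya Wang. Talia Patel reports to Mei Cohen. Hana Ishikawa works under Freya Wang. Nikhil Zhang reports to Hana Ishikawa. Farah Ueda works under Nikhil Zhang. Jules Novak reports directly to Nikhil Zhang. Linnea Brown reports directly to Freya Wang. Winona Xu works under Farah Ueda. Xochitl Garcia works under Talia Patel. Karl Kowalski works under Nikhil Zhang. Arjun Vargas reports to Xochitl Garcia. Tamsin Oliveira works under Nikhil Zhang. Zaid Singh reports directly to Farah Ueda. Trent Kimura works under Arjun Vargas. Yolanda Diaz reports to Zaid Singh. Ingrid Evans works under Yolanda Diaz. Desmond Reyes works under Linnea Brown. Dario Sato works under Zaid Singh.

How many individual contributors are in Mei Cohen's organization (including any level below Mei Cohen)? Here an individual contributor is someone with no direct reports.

The only person in Mei Cohen's organization with no one reporting to them is Trent Kimura. That is 1.

1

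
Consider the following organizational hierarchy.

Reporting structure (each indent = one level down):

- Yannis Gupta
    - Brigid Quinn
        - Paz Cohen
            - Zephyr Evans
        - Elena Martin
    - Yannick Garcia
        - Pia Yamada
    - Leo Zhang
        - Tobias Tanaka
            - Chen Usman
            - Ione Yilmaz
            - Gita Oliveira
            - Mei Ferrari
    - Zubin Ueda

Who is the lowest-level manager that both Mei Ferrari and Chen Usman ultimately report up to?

Mei Ferrari's chain of managers is Tobias Tanaka, Leo Zhang, Yannis Gupta. Chen Usman's chain of managers is Tobias Tanaka, Leo Zhang, Yannis Gupta. The first manager that appears in both chains is Tobias Tanaka.

Tobias Tanaka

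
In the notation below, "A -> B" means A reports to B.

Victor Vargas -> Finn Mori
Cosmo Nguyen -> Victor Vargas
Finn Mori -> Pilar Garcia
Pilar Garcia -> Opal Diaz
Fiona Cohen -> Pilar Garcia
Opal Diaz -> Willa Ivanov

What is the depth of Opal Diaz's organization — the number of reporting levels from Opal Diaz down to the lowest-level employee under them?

The longest chain under Opal Diaz runs Opal Diaz → Pilar Garcia → Finn Mori → Victor Vargas → Cosmo Nguyen, which is 4 levels below Opal Diaz.

4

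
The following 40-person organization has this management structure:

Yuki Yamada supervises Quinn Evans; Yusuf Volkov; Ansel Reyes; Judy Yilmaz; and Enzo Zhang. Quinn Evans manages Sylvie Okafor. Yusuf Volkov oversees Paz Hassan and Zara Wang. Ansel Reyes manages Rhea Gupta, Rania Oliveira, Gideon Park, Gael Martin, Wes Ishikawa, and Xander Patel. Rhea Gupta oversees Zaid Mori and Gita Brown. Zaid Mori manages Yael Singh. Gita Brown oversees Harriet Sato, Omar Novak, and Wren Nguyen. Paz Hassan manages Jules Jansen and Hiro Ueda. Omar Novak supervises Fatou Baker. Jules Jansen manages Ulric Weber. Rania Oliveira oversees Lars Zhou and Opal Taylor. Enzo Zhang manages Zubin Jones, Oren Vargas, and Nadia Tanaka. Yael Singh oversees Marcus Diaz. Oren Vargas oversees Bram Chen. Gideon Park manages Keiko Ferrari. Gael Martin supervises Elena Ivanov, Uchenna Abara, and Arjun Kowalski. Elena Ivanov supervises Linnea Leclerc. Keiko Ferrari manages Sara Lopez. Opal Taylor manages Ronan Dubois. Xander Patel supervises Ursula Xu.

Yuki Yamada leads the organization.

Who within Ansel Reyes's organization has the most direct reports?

Ansel Reyes

Direct-report counts within Ansel Reyes's organization: Ansel Reyes has 6; Xander Patel has 1; Gael Martin has 3; Elena Ivanov has 1; Gideon Park has 1; Keiko Ferrari has 1; Rania Oliveira has 2; Opal Taylor has 1; Rhea Gupta has 2; Gita Brown has 3; Omar Novak has 1; Zaid Mori has 1; Yael Singh has 1. The largest is 6, held by Ansel Reyes.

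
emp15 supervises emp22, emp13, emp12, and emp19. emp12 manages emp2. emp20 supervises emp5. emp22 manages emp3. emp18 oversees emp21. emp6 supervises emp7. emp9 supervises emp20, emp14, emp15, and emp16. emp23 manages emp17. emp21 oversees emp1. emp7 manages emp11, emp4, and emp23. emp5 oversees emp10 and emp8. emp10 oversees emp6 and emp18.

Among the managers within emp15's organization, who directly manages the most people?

Direct-report counts within emp15's organization: emp15 has 4; emp12 has 1; emp22 has 1. The largest is 4, held by emp15.

emp15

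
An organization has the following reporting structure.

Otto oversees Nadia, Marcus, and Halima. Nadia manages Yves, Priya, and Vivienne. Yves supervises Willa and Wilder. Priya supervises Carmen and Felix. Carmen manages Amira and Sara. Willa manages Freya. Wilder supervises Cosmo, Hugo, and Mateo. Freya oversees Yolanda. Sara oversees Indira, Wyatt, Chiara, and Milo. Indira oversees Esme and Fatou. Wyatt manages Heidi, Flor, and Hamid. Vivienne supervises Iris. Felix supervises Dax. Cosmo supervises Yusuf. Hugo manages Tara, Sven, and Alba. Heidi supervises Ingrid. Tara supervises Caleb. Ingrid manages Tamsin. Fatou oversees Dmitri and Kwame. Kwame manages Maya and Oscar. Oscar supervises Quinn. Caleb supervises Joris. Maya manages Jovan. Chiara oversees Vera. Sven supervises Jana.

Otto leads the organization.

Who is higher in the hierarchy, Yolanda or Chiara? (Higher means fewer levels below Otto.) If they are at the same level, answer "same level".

Both Yolanda and Chiara are 5 levels below Otto.

same level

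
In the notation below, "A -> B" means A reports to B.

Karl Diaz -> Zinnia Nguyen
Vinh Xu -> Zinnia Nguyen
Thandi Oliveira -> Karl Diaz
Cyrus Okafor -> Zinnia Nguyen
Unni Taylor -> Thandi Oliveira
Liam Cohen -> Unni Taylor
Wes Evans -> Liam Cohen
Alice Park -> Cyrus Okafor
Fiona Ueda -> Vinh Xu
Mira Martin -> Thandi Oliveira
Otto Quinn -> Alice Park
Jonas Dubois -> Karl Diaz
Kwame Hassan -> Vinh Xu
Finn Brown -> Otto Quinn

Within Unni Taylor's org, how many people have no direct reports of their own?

The only person in Unni Taylor's organization with no one reporting to them is Wes Evans. That is 1.

1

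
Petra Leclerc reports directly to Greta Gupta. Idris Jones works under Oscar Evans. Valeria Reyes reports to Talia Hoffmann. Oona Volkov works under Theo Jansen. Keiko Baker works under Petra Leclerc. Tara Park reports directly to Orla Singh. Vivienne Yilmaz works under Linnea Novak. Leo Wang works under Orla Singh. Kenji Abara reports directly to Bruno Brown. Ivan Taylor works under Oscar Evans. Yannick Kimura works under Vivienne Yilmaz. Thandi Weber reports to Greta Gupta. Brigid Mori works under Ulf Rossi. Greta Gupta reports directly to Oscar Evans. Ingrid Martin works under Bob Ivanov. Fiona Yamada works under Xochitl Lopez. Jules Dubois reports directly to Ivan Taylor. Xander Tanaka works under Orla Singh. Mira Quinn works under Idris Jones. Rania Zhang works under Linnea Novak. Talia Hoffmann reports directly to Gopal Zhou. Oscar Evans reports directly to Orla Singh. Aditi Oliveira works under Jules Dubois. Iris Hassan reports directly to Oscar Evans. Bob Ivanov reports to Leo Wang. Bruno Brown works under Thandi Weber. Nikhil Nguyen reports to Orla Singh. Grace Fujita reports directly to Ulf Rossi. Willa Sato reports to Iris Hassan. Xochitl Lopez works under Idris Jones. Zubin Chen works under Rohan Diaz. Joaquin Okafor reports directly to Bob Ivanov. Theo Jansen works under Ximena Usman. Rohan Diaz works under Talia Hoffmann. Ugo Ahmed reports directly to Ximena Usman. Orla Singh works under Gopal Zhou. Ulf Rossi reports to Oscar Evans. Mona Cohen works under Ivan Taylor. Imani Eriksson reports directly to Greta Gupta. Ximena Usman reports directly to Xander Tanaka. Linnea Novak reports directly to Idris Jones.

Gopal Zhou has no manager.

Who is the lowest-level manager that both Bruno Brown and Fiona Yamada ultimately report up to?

Oscar Evans

Bruno Brown's chain of managers is Thandi Weber, Greta Gupta, Oscar Evans, Orla Singh, Gopal Zhou. Fiona Yamada's chain of managers is Xochitl Lopez, Idris Jones, Oscar Evans, Orla Singh, Gopal Zhou. The first manager that appears in both chains is Oscar Evans.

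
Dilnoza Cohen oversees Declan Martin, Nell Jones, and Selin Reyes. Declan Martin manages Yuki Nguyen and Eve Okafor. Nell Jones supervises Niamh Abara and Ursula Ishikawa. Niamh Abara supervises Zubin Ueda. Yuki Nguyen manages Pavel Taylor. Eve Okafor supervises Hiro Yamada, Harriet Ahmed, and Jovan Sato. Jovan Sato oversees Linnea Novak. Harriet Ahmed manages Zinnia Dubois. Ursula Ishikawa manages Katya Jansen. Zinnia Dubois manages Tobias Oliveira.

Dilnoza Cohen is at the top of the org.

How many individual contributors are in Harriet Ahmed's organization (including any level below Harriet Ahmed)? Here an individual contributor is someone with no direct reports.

1

The only person in Harriet Ahmed's organization with no one reporting to them is Tobias Oliveira. That is 1.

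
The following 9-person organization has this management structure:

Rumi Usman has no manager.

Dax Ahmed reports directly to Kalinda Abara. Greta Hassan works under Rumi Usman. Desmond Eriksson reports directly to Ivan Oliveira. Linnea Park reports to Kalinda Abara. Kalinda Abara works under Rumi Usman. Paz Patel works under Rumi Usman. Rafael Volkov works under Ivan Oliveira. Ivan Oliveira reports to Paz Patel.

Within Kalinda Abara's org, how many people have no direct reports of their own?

2

The people in Kalinda Abara's organization with no one reporting to them are Linnea Park, Dax Ahmed. That is 2.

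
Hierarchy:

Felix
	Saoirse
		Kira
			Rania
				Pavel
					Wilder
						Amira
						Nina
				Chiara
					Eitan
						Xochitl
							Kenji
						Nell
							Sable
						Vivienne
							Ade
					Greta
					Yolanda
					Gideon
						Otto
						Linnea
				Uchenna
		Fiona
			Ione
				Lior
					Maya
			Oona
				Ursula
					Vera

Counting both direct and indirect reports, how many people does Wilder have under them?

Wilder directly manages Amira, Nina. Amira has no reports. Nina has no reports. So Wilder's organization is 2 direct reports plus everyone under them: 1 + 1 = 2.

2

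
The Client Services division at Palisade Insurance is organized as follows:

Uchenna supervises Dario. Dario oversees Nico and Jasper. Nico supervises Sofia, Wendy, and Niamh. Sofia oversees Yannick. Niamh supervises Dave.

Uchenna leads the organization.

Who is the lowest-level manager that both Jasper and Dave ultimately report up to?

Jasper's chain of managers is Dario, Uchenna. Dave's chain of managers is Niamh, Nico, Dario, Uchenna. The first manager that appears in both chains is Dario.

Dario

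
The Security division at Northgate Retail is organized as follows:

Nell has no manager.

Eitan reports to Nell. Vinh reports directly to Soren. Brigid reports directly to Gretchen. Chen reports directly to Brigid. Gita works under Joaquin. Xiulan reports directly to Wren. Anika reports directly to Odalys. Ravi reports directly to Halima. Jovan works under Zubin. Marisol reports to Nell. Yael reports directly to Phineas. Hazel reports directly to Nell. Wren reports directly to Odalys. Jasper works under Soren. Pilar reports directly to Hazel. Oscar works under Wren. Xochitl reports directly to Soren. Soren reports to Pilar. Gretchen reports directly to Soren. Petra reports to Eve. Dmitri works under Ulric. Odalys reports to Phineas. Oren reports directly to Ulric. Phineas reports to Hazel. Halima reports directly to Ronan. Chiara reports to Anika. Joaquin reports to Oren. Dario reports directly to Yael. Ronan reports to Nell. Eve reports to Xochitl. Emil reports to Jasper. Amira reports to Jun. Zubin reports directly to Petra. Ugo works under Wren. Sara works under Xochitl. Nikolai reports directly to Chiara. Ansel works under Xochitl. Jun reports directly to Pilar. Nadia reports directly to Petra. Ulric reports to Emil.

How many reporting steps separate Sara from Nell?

Chain from Sara up to Nell: Sara → Xochitl → Soren → Pilar → Hazel → Nell. That is 5 steps up, so Sara is 5 levels below Nell.

5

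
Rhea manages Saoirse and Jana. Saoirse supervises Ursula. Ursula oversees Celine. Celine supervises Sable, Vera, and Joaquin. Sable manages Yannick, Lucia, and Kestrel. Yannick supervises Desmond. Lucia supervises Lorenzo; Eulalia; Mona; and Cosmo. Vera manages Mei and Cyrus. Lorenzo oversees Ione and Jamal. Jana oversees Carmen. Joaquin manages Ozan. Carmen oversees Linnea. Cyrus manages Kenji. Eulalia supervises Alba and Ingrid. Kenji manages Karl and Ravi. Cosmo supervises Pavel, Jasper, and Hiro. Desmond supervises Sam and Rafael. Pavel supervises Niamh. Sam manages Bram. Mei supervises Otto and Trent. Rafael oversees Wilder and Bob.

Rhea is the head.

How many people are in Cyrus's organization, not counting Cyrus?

Cyrus directly manages Kenji. Under Kenji: Ravi, Karl (2). That's 3 in total.

3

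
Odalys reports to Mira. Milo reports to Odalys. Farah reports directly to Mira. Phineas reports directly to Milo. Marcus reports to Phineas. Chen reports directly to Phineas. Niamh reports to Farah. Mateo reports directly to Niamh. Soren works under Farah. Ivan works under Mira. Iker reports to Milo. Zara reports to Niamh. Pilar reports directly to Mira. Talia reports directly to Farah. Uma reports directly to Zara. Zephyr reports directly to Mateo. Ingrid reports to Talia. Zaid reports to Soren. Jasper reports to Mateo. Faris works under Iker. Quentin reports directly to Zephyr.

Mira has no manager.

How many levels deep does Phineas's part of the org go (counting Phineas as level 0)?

The longest chain under Phineas runs Phineas → Chen, which is 1 level below Phineas.

1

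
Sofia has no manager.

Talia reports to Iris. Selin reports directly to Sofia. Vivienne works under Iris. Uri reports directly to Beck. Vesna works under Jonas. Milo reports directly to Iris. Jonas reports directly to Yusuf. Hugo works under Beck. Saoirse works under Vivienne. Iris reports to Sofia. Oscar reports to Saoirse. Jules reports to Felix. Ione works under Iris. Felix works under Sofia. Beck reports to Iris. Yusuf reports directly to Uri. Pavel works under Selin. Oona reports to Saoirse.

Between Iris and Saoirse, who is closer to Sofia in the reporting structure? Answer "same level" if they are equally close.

Iris

Iris is 1 level below Sofia; Saoirse is 3. Iris is higher.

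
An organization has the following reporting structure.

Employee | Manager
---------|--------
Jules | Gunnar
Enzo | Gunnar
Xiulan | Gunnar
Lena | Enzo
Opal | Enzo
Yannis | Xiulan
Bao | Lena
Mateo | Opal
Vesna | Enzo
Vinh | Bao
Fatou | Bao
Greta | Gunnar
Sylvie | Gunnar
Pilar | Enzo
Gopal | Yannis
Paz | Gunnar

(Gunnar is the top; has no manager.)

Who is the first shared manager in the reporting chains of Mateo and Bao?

Enzo

Mateo's chain of managers is Opal, Enzo, Gunnar. Bao's chain of managers is Lena, Enzo, Gunnar. The first manager that appears in both chains is Enzo.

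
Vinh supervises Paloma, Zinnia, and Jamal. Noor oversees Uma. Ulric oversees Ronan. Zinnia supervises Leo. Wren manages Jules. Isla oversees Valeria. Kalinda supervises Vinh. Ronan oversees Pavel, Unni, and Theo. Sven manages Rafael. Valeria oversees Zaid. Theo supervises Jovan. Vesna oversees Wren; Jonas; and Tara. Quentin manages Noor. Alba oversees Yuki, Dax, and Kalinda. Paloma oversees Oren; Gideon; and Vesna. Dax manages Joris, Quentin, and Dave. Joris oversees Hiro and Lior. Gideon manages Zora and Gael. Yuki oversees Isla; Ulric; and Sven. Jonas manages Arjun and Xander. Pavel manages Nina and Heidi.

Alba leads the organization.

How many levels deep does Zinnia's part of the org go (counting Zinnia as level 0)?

1

The longest chain under Zinnia runs Zinnia → Leo, which is 1 level below Zinnia.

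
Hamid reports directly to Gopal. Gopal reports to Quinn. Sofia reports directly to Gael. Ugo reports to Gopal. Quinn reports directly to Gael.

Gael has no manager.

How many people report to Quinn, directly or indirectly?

Quinn directly manages Gopal. Under Gopal: Hamid, Ugo (2). That's 3 in total.

3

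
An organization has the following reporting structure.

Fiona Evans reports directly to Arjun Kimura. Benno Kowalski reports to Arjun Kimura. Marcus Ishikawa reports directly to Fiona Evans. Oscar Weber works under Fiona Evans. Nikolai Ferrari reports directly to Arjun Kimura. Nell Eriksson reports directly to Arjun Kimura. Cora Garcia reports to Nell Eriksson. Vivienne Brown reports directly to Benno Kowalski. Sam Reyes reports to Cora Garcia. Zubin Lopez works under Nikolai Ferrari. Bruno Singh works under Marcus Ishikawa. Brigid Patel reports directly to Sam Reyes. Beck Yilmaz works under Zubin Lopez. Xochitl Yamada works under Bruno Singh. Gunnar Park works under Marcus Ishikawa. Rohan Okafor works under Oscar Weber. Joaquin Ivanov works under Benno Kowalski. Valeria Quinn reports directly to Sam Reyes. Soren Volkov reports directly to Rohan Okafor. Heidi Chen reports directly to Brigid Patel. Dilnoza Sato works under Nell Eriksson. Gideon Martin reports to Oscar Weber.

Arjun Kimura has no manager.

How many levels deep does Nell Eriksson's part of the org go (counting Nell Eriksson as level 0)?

4

The longest chain under Nell Eriksson runs Nell Eriksson → Cora Garcia → Sam Reyes → Brigid Patel → Heidi Chen, which is 4 levels below Nell Eriksson.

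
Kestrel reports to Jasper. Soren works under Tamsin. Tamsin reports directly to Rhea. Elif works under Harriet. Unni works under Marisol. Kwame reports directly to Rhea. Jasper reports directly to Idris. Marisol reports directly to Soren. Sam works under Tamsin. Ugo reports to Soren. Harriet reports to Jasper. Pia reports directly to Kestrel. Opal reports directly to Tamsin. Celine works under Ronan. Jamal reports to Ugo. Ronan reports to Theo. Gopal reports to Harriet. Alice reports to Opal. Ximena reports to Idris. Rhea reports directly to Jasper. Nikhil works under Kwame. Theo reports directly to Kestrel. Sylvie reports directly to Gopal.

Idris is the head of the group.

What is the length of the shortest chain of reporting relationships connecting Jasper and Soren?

Soren is in Jasper's organization: the chain from Soren up to Jasper is Soren → Tamsin → Rhea → Jasper, which is 3 links.

3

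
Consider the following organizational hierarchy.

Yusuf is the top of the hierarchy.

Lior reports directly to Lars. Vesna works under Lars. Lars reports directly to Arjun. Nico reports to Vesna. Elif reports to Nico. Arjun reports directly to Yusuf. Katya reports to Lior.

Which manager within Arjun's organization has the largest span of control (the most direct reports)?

Direct-report counts within Arjun's organization: Arjun has 1; Lars has 2; Lior has 1; Vesna has 1; Nico has 1. The largest is 2, held by Lars.

Lars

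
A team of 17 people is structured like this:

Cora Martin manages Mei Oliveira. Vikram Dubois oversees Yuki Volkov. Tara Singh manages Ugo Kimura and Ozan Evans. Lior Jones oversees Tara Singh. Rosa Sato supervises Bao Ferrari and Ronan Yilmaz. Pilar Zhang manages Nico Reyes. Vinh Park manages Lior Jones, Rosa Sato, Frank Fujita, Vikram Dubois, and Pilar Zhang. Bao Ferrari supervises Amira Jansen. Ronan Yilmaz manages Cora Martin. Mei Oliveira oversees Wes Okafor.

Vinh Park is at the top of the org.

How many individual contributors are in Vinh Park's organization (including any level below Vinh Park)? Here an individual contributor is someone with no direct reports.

The people in Vinh Park's organization with no one reporting to them are Nico Reyes, Yuki Volkov, Frank Fujita, Amira Jansen, Wes Okafor, Ozan Evans, Ugo Kimura. That is 7.

7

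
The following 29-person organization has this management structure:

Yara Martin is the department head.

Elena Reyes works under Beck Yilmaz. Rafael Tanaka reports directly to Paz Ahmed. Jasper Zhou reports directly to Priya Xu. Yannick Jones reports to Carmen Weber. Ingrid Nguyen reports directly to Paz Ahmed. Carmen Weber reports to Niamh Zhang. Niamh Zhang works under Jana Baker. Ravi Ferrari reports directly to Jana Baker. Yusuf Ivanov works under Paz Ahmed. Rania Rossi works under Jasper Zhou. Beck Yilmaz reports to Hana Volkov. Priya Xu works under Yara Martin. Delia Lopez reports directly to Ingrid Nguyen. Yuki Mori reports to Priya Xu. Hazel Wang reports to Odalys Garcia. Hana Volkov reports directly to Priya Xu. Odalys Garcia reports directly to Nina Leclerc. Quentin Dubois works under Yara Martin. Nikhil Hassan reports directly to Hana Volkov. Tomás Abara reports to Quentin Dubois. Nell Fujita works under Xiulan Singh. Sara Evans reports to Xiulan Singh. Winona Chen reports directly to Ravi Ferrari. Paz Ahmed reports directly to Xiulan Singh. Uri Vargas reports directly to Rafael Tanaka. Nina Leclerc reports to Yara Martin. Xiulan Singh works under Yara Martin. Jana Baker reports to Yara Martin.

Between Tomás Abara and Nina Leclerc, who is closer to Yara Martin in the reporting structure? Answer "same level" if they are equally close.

Tomás Abara is 2 levels below Yara Martin; Nina Leclerc is 1. Nina Leclerc is higher.

Nina Leclerc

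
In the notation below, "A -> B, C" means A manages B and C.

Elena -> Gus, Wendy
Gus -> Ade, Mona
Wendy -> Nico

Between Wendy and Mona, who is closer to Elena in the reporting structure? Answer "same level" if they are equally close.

Wendy is 1 level below Elena; Mona is 2. Wendy is higher.

Wendy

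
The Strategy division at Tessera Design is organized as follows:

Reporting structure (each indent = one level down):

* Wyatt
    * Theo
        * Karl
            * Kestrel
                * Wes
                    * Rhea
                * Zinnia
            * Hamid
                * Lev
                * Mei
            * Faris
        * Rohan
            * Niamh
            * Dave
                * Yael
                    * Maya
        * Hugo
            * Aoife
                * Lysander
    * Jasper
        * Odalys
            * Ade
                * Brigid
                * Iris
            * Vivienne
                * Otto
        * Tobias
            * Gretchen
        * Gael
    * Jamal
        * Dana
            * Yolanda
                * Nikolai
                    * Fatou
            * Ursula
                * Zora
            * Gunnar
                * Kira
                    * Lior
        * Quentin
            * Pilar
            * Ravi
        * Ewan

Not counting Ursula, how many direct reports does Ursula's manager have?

2

Ursula reports to Dana. Dana's other direct reports are Yolanda, Gunnar — 2 peers.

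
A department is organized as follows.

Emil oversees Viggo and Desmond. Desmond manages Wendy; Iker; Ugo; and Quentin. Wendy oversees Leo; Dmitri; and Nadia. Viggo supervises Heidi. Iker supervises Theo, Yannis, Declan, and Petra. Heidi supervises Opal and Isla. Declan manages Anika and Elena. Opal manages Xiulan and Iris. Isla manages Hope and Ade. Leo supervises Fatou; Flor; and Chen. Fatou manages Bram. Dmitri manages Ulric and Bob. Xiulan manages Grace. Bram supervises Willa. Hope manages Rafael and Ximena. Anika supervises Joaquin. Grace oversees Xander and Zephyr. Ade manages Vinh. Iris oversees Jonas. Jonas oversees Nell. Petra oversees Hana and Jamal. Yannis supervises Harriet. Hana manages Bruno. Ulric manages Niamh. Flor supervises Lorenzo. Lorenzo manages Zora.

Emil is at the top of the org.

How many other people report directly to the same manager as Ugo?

Ugo reports to Desmond. Desmond's other direct reports are Wendy, Iker, Quentin — 3 peers.

3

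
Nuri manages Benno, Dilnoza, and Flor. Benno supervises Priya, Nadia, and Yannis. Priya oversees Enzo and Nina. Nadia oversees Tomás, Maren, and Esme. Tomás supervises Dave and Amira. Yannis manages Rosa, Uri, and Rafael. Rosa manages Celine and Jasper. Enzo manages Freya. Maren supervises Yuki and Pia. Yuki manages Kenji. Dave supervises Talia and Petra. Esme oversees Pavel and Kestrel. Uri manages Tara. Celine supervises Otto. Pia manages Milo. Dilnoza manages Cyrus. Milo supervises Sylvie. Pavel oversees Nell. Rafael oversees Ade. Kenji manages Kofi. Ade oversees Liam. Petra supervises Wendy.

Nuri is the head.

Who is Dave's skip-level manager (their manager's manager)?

Dave reports to Tomás, and Tomás reports to Nadia. So Dave's skip-level manager is Nadia.

Nadia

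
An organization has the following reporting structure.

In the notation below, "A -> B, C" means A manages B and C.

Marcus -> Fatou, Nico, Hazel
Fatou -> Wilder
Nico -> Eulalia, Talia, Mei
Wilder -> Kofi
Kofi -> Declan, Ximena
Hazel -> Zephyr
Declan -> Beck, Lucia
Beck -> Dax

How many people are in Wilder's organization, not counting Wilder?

Wilder directly manages Kofi. Under Kofi: Ximena, Declan, Lucia, Beck, Dax (5). That's 6 in total.

6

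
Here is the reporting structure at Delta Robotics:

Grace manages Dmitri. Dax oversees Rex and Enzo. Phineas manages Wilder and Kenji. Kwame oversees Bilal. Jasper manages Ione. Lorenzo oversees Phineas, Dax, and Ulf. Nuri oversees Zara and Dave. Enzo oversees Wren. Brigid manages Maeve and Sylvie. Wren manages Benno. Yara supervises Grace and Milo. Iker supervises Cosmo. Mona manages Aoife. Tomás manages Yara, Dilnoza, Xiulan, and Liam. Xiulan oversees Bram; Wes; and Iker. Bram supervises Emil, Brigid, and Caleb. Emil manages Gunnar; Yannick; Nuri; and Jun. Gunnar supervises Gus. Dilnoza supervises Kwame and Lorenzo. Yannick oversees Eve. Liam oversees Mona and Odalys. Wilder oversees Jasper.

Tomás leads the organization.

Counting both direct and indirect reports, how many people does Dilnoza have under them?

14

Dilnoza directly manages Lorenzo, Kwame. Under Lorenzo: Ulf, Dax, Rex, Enzo, Wren, Benno, Phineas, Kenji, Wilder, Jasper, Ione (11). Under Kwame: Bilal (1). So Dilnoza's organization is 2 direct reports plus everyone under them: 12 + 2 = 14.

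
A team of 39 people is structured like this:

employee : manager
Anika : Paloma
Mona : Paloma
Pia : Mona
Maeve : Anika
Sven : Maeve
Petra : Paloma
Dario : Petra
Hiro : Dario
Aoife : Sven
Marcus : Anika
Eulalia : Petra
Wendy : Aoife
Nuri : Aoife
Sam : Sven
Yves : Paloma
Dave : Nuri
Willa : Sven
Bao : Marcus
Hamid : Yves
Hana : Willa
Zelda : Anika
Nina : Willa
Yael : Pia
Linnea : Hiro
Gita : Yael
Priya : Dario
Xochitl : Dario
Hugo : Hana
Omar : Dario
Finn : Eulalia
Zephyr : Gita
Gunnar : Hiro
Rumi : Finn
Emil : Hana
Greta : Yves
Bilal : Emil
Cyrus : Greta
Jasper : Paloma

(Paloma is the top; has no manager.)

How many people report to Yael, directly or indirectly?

Yael directly manages Gita. Under Gita: Zephyr (1). That's 2 in total.

2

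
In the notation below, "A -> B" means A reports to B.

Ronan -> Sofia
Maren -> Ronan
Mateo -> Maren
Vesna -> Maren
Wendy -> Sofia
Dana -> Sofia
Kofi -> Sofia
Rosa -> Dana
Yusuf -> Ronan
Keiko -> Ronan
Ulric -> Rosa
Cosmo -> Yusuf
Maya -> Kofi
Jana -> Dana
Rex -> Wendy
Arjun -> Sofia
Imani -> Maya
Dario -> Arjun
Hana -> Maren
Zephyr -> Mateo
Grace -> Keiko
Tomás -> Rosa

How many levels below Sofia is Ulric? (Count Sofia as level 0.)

Chain from Ulric up to Sofia: Ulric → Rosa → Dana → Sofia. That is 3 steps up, so Ulric is 3 levels below Sofia.

3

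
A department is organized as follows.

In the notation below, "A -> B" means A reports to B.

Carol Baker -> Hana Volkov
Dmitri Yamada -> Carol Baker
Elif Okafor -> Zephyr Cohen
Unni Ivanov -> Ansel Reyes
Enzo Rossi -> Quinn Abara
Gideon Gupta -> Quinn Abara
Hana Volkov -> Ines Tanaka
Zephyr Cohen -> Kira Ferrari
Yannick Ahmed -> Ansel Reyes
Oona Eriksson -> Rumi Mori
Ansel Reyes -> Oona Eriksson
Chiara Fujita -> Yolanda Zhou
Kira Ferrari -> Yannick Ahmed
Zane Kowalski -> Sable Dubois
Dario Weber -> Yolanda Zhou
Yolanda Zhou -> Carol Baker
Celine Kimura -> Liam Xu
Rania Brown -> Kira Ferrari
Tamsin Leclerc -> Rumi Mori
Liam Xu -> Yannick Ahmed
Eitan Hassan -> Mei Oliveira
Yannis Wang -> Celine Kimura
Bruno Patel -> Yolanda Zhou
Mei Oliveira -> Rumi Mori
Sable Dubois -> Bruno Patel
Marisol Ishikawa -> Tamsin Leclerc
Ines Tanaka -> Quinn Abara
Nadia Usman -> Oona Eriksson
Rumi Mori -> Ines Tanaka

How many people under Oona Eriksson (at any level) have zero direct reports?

5

The people in Oona Eriksson's organization with no one reporting to them are Nadia Usman, Unni Ivanov, Rania Brown, Elif Okafor, Yannis Wang. That is 5.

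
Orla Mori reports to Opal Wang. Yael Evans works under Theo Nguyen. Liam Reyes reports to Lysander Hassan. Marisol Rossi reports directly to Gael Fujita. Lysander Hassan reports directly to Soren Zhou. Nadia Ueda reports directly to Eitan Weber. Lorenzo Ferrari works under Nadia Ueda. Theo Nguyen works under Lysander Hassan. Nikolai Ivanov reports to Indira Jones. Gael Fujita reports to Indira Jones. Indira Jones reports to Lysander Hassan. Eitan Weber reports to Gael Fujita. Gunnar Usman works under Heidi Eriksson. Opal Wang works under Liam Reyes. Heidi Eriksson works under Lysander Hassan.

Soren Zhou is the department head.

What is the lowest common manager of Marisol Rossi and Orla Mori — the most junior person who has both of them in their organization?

Lysander Hassan

Marisol Rossi's chain of managers is Gael Fujita, Indira Jones, Lysander Hassan, Soren Zhou. Orla Mori's chain of managers is Opal Wang, Liam Reyes, Lysander Hassan, Soren Zhou. The first manager that appears in both chains is Lysander Hassan.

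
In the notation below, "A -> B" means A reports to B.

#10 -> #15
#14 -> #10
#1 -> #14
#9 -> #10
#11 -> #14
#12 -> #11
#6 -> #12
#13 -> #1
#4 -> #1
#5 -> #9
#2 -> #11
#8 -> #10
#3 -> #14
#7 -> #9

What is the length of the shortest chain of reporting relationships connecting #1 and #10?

2

#1 is in #10's organization: the chain from #1 up to #10 is #1 → #14 → #10, which is 2 links.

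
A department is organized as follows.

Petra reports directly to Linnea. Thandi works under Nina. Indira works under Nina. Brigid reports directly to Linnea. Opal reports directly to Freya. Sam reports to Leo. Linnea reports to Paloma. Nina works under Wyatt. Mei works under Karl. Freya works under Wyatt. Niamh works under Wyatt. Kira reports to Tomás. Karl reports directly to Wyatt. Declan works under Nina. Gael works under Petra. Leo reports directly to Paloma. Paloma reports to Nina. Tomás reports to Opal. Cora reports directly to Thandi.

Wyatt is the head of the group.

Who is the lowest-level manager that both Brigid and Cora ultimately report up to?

Brigid's chain of managers is Linnea, Paloma, Nina, Wyatt. Cora's chain of managers is Thandi, Nina, Wyatt. The first manager that appears in both chains is Nina.

Nina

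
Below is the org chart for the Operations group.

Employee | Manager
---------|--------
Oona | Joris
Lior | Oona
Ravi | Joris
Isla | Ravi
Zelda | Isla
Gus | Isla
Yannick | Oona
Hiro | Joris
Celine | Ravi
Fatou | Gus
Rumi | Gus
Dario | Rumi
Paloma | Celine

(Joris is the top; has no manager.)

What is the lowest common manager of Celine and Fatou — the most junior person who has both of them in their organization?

Ravi

Celine's chain of managers is Ravi, Joris. Fatou's chain of managers is Gus, Isla, Ravi, Joris. The first manager that appears in both chains is Ravi.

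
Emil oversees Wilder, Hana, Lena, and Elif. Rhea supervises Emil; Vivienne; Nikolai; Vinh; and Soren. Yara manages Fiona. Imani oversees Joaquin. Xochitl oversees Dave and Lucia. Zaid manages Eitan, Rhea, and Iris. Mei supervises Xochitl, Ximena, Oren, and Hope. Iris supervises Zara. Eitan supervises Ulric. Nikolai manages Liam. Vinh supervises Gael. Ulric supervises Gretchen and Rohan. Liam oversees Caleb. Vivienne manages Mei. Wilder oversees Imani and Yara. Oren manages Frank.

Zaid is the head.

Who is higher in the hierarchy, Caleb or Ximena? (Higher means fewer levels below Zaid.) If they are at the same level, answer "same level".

Both Caleb and Ximena are 4 levels below Zaid.

same level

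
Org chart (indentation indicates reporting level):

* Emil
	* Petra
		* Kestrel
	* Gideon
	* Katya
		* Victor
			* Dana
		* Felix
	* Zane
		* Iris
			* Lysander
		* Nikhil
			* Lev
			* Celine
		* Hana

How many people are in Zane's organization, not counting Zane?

6

Zane directly manages Iris, Nikhil, Hana. Under Iris: Lysander (1). Under Nikhil: Celine, Lev (2). Hana has no reports. So Zane's organization is 3 direct reports plus everyone under them: 2 + 3 + 1 = 6.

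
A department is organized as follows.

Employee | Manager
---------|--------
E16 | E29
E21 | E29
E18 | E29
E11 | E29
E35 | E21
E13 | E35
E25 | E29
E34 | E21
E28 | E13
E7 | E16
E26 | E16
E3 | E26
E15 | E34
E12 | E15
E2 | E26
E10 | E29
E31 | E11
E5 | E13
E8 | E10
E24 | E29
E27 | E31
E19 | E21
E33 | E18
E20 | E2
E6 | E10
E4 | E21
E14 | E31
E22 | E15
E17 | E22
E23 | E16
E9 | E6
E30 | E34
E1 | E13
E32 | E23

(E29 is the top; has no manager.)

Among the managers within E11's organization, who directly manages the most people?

Direct-report counts within E11's organization: E11 has 1; E31 has 2. The largest is 2, held by E31.

E31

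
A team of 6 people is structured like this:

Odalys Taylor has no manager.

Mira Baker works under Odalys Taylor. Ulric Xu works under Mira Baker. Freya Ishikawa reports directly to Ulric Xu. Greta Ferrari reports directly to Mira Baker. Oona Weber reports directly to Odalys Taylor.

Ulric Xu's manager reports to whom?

Odalys Taylor

Ulric Xu reports to Mira Baker, and Mira Baker reports to Odalys Taylor. So Ulric Xu's skip-level manager is Odalys Taylor.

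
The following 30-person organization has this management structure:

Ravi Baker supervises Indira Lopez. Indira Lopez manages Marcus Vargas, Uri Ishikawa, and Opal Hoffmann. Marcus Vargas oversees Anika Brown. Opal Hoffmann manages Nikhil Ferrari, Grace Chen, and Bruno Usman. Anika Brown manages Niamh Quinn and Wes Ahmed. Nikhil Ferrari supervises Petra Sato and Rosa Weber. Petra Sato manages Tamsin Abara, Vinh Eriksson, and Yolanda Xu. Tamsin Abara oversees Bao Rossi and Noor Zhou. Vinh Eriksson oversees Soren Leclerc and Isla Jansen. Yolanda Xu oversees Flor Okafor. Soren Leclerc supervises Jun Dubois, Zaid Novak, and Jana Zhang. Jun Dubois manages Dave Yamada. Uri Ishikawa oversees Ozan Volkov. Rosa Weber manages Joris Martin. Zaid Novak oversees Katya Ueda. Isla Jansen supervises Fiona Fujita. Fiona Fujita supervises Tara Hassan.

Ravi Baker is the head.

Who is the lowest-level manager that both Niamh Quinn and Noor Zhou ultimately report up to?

Niamh Quinn's chain of managers is Anika Brown, Marcus Vargas, Indira Lopez, Ravi Baker. Noor Zhou's chain of managers is Tamsin Abara, Petra Sato, Nikhil Ferrari, Opal Hoffmann, Indira Lopez, Ravi Baker. The first manager that appears in both chains is Indira Lopez.

Indira Lopez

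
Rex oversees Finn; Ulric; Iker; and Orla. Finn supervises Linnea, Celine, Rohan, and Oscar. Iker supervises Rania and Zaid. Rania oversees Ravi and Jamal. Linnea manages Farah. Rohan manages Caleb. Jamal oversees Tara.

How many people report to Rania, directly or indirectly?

Rania directly manages Ravi, Jamal. Ravi has no reports. Under Jamal: Tara (1). So Rania's organization is 2 direct reports plus everyone under them: 1 + 2 = 3.

3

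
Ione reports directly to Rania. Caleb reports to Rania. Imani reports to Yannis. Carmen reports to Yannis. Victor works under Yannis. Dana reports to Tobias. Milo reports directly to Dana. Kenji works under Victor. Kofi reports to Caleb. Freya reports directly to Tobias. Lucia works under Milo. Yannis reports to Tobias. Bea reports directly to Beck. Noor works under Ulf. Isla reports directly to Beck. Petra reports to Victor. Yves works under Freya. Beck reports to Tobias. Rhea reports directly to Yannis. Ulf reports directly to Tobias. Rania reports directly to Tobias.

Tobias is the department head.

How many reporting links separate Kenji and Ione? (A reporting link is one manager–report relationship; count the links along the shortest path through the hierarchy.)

5

Kenji is 3 levels below Tobias, and Ione is 2 levels below Tobias (their lowest common manager). The shortest path runs up from Kenji to Tobias and back down to Ione: 3 + 2 = 5 links.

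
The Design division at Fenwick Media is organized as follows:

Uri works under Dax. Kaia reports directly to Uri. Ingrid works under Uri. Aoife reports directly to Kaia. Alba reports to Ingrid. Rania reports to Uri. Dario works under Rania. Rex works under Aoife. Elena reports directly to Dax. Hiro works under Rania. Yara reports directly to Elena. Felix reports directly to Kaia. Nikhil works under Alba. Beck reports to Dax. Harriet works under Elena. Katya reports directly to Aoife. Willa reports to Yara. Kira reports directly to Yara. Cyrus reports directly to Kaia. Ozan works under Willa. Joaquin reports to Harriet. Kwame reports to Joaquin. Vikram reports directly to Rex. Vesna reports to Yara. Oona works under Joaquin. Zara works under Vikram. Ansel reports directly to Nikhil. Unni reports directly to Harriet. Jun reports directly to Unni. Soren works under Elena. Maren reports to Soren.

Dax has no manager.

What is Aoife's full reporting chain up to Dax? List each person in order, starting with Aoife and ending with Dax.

Aoife reports to Kaia. Kaia reports to Uri. Uri reports to Dax. Dax is at the top.

Aoife -> Kaia -> Uri -> Dax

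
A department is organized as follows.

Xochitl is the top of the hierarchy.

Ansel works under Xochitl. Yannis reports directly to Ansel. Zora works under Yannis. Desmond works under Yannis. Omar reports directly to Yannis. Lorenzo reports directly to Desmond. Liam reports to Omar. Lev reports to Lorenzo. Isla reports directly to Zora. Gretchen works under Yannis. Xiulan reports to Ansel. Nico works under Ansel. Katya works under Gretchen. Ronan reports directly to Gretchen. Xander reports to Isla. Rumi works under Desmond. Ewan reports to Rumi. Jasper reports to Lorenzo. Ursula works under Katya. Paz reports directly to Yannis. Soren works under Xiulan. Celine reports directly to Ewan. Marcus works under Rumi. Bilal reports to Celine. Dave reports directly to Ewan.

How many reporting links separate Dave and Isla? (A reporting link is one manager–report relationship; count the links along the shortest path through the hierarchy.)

Dave is 4 levels below Yannis, and Isla is 2 levels below Yannis (their lowest common manager). The shortest path runs up from Dave to Yannis and back down to Isla: 4 + 2 = 6 links.

6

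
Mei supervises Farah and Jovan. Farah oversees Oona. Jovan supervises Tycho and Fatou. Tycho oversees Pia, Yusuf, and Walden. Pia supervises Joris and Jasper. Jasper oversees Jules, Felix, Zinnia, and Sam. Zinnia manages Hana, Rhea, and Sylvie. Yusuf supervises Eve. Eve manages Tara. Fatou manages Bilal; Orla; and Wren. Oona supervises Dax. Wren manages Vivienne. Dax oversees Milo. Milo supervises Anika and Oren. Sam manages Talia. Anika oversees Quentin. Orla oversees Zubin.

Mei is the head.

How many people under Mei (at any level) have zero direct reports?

14

The people in Mei's organization with no one reporting to them are Bilal, Zubin, Vivienne, Walden, Tara, Joris, Jules, Talia, Sylvie, Rhea, Hana, Felix, Oren, Quentin. That is 14.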